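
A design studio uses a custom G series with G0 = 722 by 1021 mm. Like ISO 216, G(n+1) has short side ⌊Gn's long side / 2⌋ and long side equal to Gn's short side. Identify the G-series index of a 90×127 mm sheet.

G6

G0: 722 × 1021 mm
G1: 510 × 722 mm
G2: 361 × 510 mm
G3: 255 × 361 mm
G4: 180 × 255 mm
G5: 127 × 180 mm
G6: 90 × 127 mm
G7: 63 × 90 mm
→ matches G6.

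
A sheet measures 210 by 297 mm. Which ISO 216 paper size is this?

A4 (210 × 297 mm)

Aspect ratio 297/210 ≈ 1.414 — close to the ISO √2 ≈ 1.414.
In the A-series (A0 area = 1 m²): A4 = 210 × 297 mm.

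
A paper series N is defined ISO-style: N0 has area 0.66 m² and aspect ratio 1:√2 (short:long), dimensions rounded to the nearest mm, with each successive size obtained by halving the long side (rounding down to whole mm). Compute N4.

170 × 241 mm

Let N0's short side be w mm. w · w√2 = 0.66 m² = 660,000 mm², so w ≈ 683.1 mm and w√2 ≈ 966.1 mm → N0 = 683 × 966 mm.
N1: ⌊966/2⌋ × 683 = 483 × 683 mm
N2: ⌊683/2⌋ × 483 = 341 × 483 mm
N3: ⌊483/2⌋ × 341 = 241 × 341 mm
N4: ⌊341/2⌋ × 241 = 170 × 241 mm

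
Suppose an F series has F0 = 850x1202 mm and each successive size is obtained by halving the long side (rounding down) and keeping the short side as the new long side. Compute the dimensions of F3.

F1: ⌊1202/2⌋ × 850 = 601 × 850 mm
F2: ⌊850/2⌋ × 601 = 425 × 601 mm
F3: ⌊601/2⌋ × 425 = 300 × 425 mm

300 × 425 mm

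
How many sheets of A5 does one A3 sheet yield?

A3 = 297 × 420 mm; A5 = 148 × 210 mm.
Each halving step doubles the count; 2 steps from A3 to A5.
2^2 = 4.

4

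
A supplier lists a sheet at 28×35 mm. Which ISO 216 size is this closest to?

A10 (26 × 37 mm)

Aspect ratio 35/28 ≈ 1.250 (ISO target is √2 ≈ 1.414).
In the A-series (A0 area = 1 m²): A10 = 26 × 37 mm.
Off by 4 mm total — nearest standard size.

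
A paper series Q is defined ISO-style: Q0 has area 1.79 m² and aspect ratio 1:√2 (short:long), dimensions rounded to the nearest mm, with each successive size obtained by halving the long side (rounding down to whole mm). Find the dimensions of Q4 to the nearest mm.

Let Q0's short side be w mm. w · w√2 = 1.79 m² = 1,790,000 mm², so w ≈ 1125.0 mm and w√2 ≈ 1591.1 mm → Q0 = 1125 × 1591 mm.
Q1: ⌊1591/2⌋ × 1125 = 795 × 1125 mm
Q2: ⌊1125/2⌋ × 795 = 562 × 795 mm
Q3: ⌊795/2⌋ × 562 = 397 × 562 mm
Q4: ⌊562/2⌋ × 397 = 281 × 397 mm

281 × 397 mm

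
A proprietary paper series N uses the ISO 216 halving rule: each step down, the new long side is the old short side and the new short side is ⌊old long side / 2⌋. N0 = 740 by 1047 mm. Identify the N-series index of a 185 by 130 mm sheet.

N0: 740 × 1047 mm
N1: 523 × 740 mm
N2: 370 × 523 mm
N3: 261 × 370 mm
N4: 185 × 261 mm
N5: 130 × 185 mm
N6: 92 × 130 mm
→ matches N5.

N5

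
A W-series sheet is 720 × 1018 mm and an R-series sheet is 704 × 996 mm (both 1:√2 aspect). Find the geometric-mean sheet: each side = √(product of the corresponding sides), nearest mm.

712 × 1007 mm

Short side: √(720 · 704) = √506880 ≈ 712.0 → 712 mm
Long side: √(1018 · 996) = √1013928 ≈ 1006.9 → 1007 mm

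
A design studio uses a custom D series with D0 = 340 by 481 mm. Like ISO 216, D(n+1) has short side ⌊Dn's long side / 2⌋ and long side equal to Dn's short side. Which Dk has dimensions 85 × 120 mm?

D0: 340 × 481 mm
D1: 240 × 340 mm
D2: 170 × 240 mm
D3: 120 × 170 mm
D4: 85 × 120 mm
D5: 60 × 85 mm
→ matches D4.

D4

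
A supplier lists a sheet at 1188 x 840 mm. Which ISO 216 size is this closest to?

Aspect ratio 1188/840 ≈ 1.414 — close to the ISO √2 ≈ 1.414.
In the A-series (A0 area = 1 m²): A0 = 841 × 1189 mm.
Off by 2 mm total — nearest standard size.

A0 (841 × 1189 mm)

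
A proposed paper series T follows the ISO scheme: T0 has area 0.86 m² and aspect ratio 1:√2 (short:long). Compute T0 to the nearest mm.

Let the short side be w mm. Then w · w√2 = 0.86 m² = 860,000 mm².
w² = 860,000/√2, so w ≈ 779.8 mm; long side = w√2 ≈ 1102.8 mm.

780 × 1103 mm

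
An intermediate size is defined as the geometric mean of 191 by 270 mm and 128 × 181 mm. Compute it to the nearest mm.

Short side: √(191 · 128) = √24448 ≈ 156.4 → 156 mm
Long side: √(270 · 181) = √48870 ≈ 221.1 → 221 mm

156 × 221 mm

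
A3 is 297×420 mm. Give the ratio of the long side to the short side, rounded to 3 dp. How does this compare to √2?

1.414

420 / 297 = 1.414
Matches √2 ≈ 1.414 — the ISO 216 defining ratio.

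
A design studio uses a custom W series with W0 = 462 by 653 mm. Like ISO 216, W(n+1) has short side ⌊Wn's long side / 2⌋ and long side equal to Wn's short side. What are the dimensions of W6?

W1: ⌊653/2⌋ × 462 = 326 × 462 mm
W2: ⌊462/2⌋ × 326 = 231 × 326 mm
W3: ⌊326/2⌋ × 231 = 163 × 231 mm
W4: ⌊231/2⌋ × 163 = 115 × 163 mm
W5: ⌊163/2⌋ × 115 = 81 × 115 mm
W6: ⌊115/2⌋ × 81 = 57 × 81 mm

57 × 81 mm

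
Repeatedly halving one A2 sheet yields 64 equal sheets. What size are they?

64 = 2^6, so 6 halving steps.
A2 → A3 → … → A8 after 6 steps.

A8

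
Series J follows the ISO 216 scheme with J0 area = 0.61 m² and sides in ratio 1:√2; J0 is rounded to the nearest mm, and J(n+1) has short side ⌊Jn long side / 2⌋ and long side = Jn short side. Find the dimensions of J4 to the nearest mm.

164 × 232 mm

Let J0's short side be w mm. w · w√2 = 0.61 m² = 610,000 mm², so w ≈ 656.8 mm and w√2 ≈ 928.8 mm → J0 = 657 × 929 mm.
J1: ⌊929/2⌋ × 657 = 464 × 657 mm
J2: ⌊657/2⌋ × 464 = 328 × 464 mm
J3: ⌊464/2⌋ × 328 = 232 × 328 mm
J4: ⌊328/2⌋ × 232 = 164 × 232 mm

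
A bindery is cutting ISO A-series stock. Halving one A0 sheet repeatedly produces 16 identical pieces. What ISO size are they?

A4

16 = 2^4, so 4 halving steps.
A0 → A1 → … → A4 after 4 steps.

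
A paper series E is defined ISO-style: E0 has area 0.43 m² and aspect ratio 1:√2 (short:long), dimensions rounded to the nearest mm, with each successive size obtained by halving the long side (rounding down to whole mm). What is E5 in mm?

Let E0's short side be w mm. w · w√2 = 0.43 m² = 430,000 mm², so w ≈ 551.4 mm and w√2 ≈ 779.8 mm → E0 = 551 × 780 mm.
E1: ⌊780/2⌋ × 551 = 390 × 551 mm
E2: ⌊551/2⌋ × 390 = 275 × 390 mm
E3: ⌊390/2⌋ × 275 = 195 × 275 mm
E4: ⌊275/2⌋ × 195 = 137 × 195 mm
E5: ⌊195/2⌋ × 137 = 97 × 137 mm

97 × 137 mm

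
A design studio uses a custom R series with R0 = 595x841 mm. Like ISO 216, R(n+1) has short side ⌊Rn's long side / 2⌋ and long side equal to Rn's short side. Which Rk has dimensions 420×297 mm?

R0: 595 × 841 mm
R1: 420 × 595 mm
R2: 297 × 420 mm
R3: 210 × 297 mm
→ matches R2.

R2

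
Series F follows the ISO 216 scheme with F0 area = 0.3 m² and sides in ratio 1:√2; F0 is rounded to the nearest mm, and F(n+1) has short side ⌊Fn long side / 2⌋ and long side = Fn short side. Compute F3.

162 × 230 mm

Let F0's short side be w mm. w · w√2 = 0.3 m² = 300,000 mm², so w ≈ 460.6 mm and w√2 ≈ 651.4 mm → F0 = 461 × 651 mm.
F1: ⌊651/2⌋ × 461 = 325 × 461 mm
F2: ⌊461/2⌋ × 325 = 230 × 325 mm
F3: ⌊325/2⌋ × 230 = 162 × 230 mm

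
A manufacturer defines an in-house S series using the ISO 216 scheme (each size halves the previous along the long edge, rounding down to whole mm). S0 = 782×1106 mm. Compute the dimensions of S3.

276 × 391 mm

S1: ⌊1106/2⌋ × 782 = 553 × 782 mm
S2: ⌊782/2⌋ × 553 = 391 × 553 mm
S3: ⌊553/2⌋ × 391 = 276 × 391 mm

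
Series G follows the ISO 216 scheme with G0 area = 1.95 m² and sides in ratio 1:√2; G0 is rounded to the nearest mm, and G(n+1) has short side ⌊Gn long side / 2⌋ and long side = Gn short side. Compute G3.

415 × 587 mm

Let G0's short side be w mm. w · w√2 = 1.95 m² = 1,950,000 mm², so w ≈ 1174.2 mm and w√2 ≈ 1660.6 mm → G0 = 1174 × 1661 mm.
G1: ⌊1661/2⌋ × 1174 = 830 × 1174 mm
G2: ⌊1174/2⌋ × 830 = 587 × 830 mm
G3: ⌊830/2⌋ × 587 = 415 × 587 mm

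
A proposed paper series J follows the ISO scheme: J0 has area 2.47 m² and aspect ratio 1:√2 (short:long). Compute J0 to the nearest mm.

Let the short side be w mm. Then w · w√2 = 2.47 m² = 2,470,000 mm².
w² = 2,470,000/√2, so w ≈ 1321.6 mm; long side = w√2 ≈ 1869.0 mm.

1322 × 1869 mm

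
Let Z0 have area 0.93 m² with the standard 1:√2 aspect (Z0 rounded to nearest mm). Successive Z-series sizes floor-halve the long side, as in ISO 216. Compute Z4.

202 × 286 mm

Let Z0's short side be w mm. w · w√2 = 0.93 m² = 930,000 mm², so w ≈ 810.9 mm and w√2 ≈ 1146.8 mm → Z0 = 811 × 1147 mm.
Z1: ⌊1147/2⌋ × 811 = 573 × 811 mm
Z2: ⌊811/2⌋ × 573 = 405 × 573 mm
Z3: ⌊573/2⌋ × 405 = 286 × 405 mm
Z4: ⌊405/2⌋ × 286 = 202 × 286 mm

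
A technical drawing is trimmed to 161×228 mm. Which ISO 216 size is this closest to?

Aspect ratio 228/161 ≈ 1.416 — close to the ISO √2 ≈ 1.414.
In the C-series (envelope sizes, between A and B): C5 = 162 × 229 mm.
Off by 2 mm total — nearest standard size.

C5 (162 × 229 mm)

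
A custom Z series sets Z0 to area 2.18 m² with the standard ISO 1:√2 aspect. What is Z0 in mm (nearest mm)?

Let the short side be w mm. Then w · w√2 = 2.18 m² = 2,180,000 mm².
w² = 2,180,000/√2, so w ≈ 1241.6 mm; long side = w√2 ≈ 1755.8 mm.

1242 × 1756 mm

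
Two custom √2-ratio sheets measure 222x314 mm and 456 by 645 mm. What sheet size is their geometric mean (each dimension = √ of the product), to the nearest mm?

Short side: √(222 · 456) = √101232 ≈ 318.2 → 318 mm
Long side: √(314 · 645) = √202530 ≈ 450.0 → 450 mm

318 × 450 mm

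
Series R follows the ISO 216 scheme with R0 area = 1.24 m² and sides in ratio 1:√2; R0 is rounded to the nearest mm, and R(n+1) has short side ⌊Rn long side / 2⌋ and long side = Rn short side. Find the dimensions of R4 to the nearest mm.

Let R0's short side be w mm. w · w√2 = 1.24 m² = 1,240,000 mm², so w ≈ 936.4 mm and w√2 ≈ 1324.2 mm → R0 = 936 × 1324 mm.
R1: ⌊1324/2⌋ × 936 = 662 × 936 mm
R2: ⌊936/2⌋ × 662 = 468 × 662 mm
R3: ⌊662/2⌋ × 468 = 331 × 468 mm
R4: ⌊468/2⌋ × 331 = 234 × 331 mm

234 × 331 mm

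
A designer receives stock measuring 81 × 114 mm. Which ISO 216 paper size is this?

Aspect ratio 114/81 ≈ 1.407 — close to the ISO √2 ≈ 1.414.
In the C-series (envelope sizes, between A and B): C7 = 81 × 114 mm.

C7 (81 × 114 mm)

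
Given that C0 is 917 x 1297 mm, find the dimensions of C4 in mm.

C1: ⌊1297/2⌋ × 917 = 648 × 917 mm
C2: ⌊917/2⌋ × 648 = 458 × 648 mm
C3: ⌊648/2⌋ × 458 = 324 × 458 mm
C4: ⌊458/2⌋ × 324 = 229 × 324 mm

229 × 324 mm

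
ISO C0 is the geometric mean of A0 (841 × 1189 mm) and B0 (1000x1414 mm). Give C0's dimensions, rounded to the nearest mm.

Short: √(841 · 1000) = √841000 ≈ 917.1 mm.
Long: √(1189 · 1414) = √1681246 ≈ 1296.6 mm.

917 × 1297 mm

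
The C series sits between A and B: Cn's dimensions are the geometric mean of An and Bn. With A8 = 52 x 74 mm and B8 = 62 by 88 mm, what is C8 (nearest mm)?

Short side: √(52 · 62) = √3224 ≈ 56.8 → 57 mm
Long side: √(74 · 88) = √6512 ≈ 80.7 → 81 mm

57 × 81 mm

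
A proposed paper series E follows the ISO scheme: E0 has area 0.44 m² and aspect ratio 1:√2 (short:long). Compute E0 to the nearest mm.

Let the short side be w mm. Then w · w√2 = 0.44 m² = 440,000 mm².
w² = 440,000/√2, so w ≈ 557.8 mm; long side = w√2 ≈ 788.8 mm.

558 × 789 mm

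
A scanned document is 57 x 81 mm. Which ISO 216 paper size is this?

Aspect ratio 81/57 ≈ 1.421 — close to the ISO √2 ≈ 1.414.
In the C-series (envelope sizes, between A and B): C8 = 57 × 81 mm.

C8 (57 × 81 mm)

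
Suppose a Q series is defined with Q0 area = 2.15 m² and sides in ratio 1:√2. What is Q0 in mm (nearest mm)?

1233 × 1744 mm

Let the short side be w mm. Then w · w√2 = 2.15 m² = 2,150,000 mm².
w² = 2,150,000/√2, so w ≈ 1233.0 mm; long side = w√2 ≈ 1743.7 mm.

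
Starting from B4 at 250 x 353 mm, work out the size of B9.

B5: ⌊353/2⌋ × 250 = 176 × 250 mm
B6: ⌊250/2⌋ × 176 = 125 × 176 mm
B7: ⌊176/2⌋ × 125 = 88 × 125 mm
B8: ⌊125/2⌋ × 88 = 62 × 88 mm
B9: ⌊88/2⌋ × 62 = 44 × 62 mm

44 × 62 mm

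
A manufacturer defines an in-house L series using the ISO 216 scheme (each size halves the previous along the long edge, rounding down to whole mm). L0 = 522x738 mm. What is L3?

184 × 261 mm

L1: ⌊738/2⌋ × 522 = 369 × 522 mm
L2: ⌊522/2⌋ × 369 = 261 × 369 mm
L3: ⌊369/2⌋ × 261 = 184 × 261 mm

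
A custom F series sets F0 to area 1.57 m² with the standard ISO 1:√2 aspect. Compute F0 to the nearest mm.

Let the short side be w mm. Then w · w√2 = 1.57 m² = 1,570,000 mm².
w² = 1,570,000/√2, so w ≈ 1053.6 mm; long side = w√2 ≈ 1490.1 mm.

1054 × 1490 mm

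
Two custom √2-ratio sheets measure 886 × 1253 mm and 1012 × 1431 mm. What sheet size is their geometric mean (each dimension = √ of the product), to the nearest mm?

Short side: √(886 · 1012) = √896632 ≈ 946.9 → 947 mm
Long side: √(1253 · 1431) = √1793043 ≈ 1339.0 → 1339 mm

947 × 1339 mm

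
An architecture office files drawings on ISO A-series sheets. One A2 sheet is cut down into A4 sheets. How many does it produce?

4

Each ISO step halves the sheet: 1 × A2 → 2 × A3 → 4 × A4
From A2 to A4 is 2 halving steps: 2^2 = 4.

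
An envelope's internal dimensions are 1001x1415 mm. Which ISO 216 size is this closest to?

Aspect ratio 1415/1001 ≈ 1.414 — close to the ISO √2 ≈ 1.414.
In the B-series (B0 = 1000 × 1414 mm): B0 = 1000 × 1414 mm.
Off by 2 mm total — nearest standard size.

B0 (1000 × 1414 mm)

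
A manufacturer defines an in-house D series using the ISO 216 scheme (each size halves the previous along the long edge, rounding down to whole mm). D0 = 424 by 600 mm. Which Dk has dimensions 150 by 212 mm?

D0: 424 × 600 mm
D1: 300 × 424 mm
D2: 212 × 300 mm
D3: 150 × 212 mm
D4: 106 × 150 mm
→ matches D3.

D3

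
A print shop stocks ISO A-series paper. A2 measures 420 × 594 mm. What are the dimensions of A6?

A3: ⌊594/2⌋ × 420 = 297 × 420 mm
A4: ⌊420/2⌋ × 297 = 210 × 297 mm
A5: ⌊297/2⌋ × 210 = 148 × 210 mm
A6: ⌊210/2⌋ × 148 = 105 × 148 mm

105 × 148 mm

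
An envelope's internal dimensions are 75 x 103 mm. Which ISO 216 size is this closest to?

A7 (74 × 105 mm)

Aspect ratio 103/75 ≈ 1.373 (ISO target is √2 ≈ 1.414).
In the A-series (A0 area = 1 m²): A7 = 74 × 105 mm.
Off by 3 mm total — nearest standard size.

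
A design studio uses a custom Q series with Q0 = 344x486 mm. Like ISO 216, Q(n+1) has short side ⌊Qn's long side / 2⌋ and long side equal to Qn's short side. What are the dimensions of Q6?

Q1 = 243 × 344 mm (from Q0 by 1 halving).
Q2: ⌊344/2⌋ × 243 = 172 × 243 mm
Q3: ⌊243/2⌋ × 172 = 121 × 172 mm
Q4: ⌊172/2⌋ × 121 = 86 × 121 mm
Q5: ⌊121/2⌋ × 86 = 60 × 86 mm
Q6: ⌊86/2⌋ × 60 = 43 × 60 mm

43 × 60 mm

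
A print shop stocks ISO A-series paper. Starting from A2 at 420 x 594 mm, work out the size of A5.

A3: ⌊594/2⌋ × 420 = 297 × 420 mm
A4: ⌊420/2⌋ × 297 = 210 × 297 mm
A5: ⌊297/2⌋ × 210 = 148 × 210 mm

148 × 210 mm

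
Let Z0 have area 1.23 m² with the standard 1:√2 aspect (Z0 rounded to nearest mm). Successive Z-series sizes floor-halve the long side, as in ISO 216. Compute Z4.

233 × 329 mm

Let Z0's short side be w mm. w · w√2 = 1.23 m² = 1,230,000 mm², so w ≈ 932.6 mm and w√2 ≈ 1318.9 mm → Z0 = 933 × 1319 mm.
Z1: ⌊1319/2⌋ × 933 = 659 × 933 mm
Z2: ⌊933/2⌋ × 659 = 466 × 659 mm
Z3: ⌊659/2⌋ × 466 = 329 × 466 mm
Z4: ⌊466/2⌋ × 329 = 233 × 329 mm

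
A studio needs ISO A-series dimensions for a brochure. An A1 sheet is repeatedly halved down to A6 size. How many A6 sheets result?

32

Each ISO step halves the sheet: 1 × A1 → 2 × A2 → 4 × A3 → 8 × A4 → …
From A1 to A6 is 5 halving steps: 2^5 = 32.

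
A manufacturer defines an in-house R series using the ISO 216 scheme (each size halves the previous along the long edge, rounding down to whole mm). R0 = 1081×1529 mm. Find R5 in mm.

R1 = 764 × 1081 mm (from R0 by 1 halving).
R2: ⌊1081/2⌋ × 764 = 540 × 764 mm
R3: ⌊764/2⌋ × 540 = 382 × 540 mm
R4: ⌊540/2⌋ × 382 = 270 × 382 mm
R5: ⌊382/2⌋ × 270 = 191 × 270 mm

191 × 270 mm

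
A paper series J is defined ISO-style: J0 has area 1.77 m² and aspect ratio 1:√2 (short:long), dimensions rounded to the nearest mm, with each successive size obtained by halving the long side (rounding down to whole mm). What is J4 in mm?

Let J0's short side be w mm. w · w√2 = 1.77 m² = 1,770,000 mm², so w ≈ 1118.7 mm and w√2 ≈ 1582.1 mm → J0 = 1119 × 1582 mm.
J1: ⌊1582/2⌋ × 1119 = 791 × 1119 mm
J2: ⌊1119/2⌋ × 791 = 559 × 791 mm
J3: ⌊791/2⌋ × 559 = 395 × 559 mm
J4: ⌊559/2⌋ × 395 = 279 × 395 mm

279 × 395 mm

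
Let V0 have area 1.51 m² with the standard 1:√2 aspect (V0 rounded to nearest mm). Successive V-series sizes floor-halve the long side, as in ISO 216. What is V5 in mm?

182 × 258 mm

Let V0's short side be w mm. w · w√2 = 1.51 m² = 1,510,000 mm², so w ≈ 1033.3 mm and w√2 ≈ 1461.3 mm → V0 = 1033 × 1461 mm.
V1: ⌊1461/2⌋ × 1033 = 730 × 1033 mm
V2: ⌊1033/2⌋ × 730 = 516 × 730 mm
V3: ⌊730/2⌋ × 516 = 365 × 516 mm
V4: ⌊516/2⌋ × 365 = 258 × 365 mm
V5: ⌊365/2⌋ × 258 = 182 × 258 mm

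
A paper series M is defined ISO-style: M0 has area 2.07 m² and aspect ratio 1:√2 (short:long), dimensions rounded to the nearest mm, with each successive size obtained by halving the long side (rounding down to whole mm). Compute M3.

427 × 605 mm

Let M0's short side be w mm. w · w√2 = 2.07 m² = 2,070,000 mm², so w ≈ 1209.8 mm and w√2 ≈ 1711.0 mm → M0 = 1210 × 1711 mm.
M1: ⌊1711/2⌋ × 1210 = 855 × 1210 mm
M2: ⌊1210/2⌋ × 855 = 605 × 855 mm
M3: ⌊855/2⌋ × 605 = 427 × 605 mm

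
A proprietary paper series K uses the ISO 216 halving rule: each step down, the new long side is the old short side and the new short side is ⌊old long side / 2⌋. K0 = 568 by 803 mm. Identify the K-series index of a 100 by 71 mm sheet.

K6

K0: 568 × 803 mm
K1: 401 × 568 mm
K2: 284 × 401 mm
K3: 200 × 284 mm
K4: 142 × 200 mm
K5: 100 × 142 mm
K6: 71 × 100 mm
K7: 50 × 71 mm
→ matches K6.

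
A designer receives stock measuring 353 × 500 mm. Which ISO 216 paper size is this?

Aspect ratio 500/353 ≈ 1.416 — close to the ISO √2 ≈ 1.414.
In the B-series (B0 = 1000 × 1414 mm): B3 = 353 × 500 mm.

B3 (353 × 500 mm)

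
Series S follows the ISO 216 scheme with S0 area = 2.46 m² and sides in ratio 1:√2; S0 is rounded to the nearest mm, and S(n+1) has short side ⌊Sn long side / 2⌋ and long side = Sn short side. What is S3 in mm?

Let S0's short side be w mm. w · w√2 = 2.46 m² = 2,460,000 mm², so w ≈ 1318.9 mm and w√2 ≈ 1865.2 mm → S0 = 1319 × 1865 mm.
S1: ⌊1865/2⌋ × 1319 = 932 × 1319 mm
S2: ⌊1319/2⌋ × 932 = 659 × 932 mm
S3: ⌊932/2⌋ × 659 = 466 × 659 mm

466 × 659 mm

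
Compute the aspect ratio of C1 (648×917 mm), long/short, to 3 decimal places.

917 / 648 = 1.415
Matches √2 ≈ 1.414 — the ISO 216 defining ratio.

1.415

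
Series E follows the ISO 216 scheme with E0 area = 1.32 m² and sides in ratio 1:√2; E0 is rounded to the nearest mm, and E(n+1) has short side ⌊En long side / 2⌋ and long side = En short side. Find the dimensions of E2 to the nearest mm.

483 × 683 mm

Let E0's short side be w mm. w · w√2 = 1.32 m² = 1,320,000 mm², so w ≈ 966.1 mm and w√2 ≈ 1366.3 mm → E0 = 966 × 1366 mm.
E1: ⌊1366/2⌋ × 966 = 683 × 966 mm
E2: ⌊966/2⌋ × 683 = 483 × 683 mm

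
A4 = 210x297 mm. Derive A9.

A5: ⌊297/2⌋ × 210 = 148 × 210 mm
A6: ⌊210/2⌋ × 148 = 105 × 148 mm
A7: ⌊148/2⌋ × 105 = 74 × 105 mm
A8: ⌊105/2⌋ × 74 = 52 × 74 mm
A9: ⌊74/2⌋ × 52 = 37 × 52 mm

37 × 52 mm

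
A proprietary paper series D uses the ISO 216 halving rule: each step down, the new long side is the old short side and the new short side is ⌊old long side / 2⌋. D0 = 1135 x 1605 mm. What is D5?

D1 = 802 × 1135 mm (from D0 by 1 halving).
D2: ⌊1135/2⌋ × 802 = 567 × 802 mm
D3: ⌊802/2⌋ × 567 = 401 × 567 mm
D4: ⌊567/2⌋ × 401 = 283 × 401 mm
D5: ⌊401/2⌋ × 283 = 200 × 283 mm

200 × 283 mm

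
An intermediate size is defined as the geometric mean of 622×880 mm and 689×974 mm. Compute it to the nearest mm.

655 × 926 mm

Short side: √(622 · 689) = √428558 ≈ 654.6 → 655 mm
Long side: √(880 · 974) = √857120 ≈ 925.8 → 926 mm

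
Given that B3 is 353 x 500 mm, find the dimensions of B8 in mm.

62 × 88 mm

B4: ⌊500/2⌋ × 353 = 250 × 353 mm
B5: ⌊353/2⌋ × 250 = 176 × 250 mm
B6: ⌊250/2⌋ × 176 = 125 × 176 mm
B7: ⌊176/2⌋ × 125 = 88 × 125 mm
B8: ⌊125/2⌋ × 88 = 62 × 88 mm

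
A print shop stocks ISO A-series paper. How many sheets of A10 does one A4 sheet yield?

64

Each ISO step halves the sheet: 1 × A4 → 2 × A5 → 4 × A6 → 8 × A7 → …
From A4 to A10 is 6 halving steps: 2^6 = 64.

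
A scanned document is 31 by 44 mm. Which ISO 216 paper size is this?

Aspect ratio 44/31 ≈ 1.419 — close to the ISO √2 ≈ 1.414.
In the B-series (B0 = 1000 × 1414 mm): B10 = 31 × 44 mm.

B10 (31 × 44 mm)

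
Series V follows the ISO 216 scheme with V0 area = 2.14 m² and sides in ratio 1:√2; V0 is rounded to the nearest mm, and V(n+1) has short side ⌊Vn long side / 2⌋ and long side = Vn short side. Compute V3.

435 × 615 mm

Let V0's short side be w mm. w · w√2 = 2.14 m² = 2,140,000 mm², so w ≈ 1230.1 mm and w√2 ≈ 1739.7 mm → V0 = 1230 × 1740 mm.
V1: ⌊1740/2⌋ × 1230 = 870 × 1230 mm
V2: ⌊1230/2⌋ × 870 = 615 × 870 mm
V3: ⌊870/2⌋ × 615 = 435 × 615 mm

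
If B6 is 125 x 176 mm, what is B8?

62 × 88 mm

B7: ⌊176/2⌋ × 125 = 88 × 125 mm
B8: ⌊125/2⌋ × 88 = 62 × 88 mm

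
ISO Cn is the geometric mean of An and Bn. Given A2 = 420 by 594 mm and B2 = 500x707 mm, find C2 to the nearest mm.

458 × 648 mm

Short side: √(420 · 500) = √210000 ≈ 458.3 → 458 mm
Long side: √(594 · 707) = √419958 ≈ 648.0 → 648 mm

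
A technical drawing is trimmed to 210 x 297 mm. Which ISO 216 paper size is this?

Aspect ratio 297/210 ≈ 1.414 — close to the ISO √2 ≈ 1.414.
In the A-series (A0 area = 1 m²): A4 = 210 × 297 mm.

A4 (210 × 297 mm)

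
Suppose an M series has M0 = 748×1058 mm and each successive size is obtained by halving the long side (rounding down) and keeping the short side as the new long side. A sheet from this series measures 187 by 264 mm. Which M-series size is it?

M4

M0: 748 × 1058 mm
M1: 529 × 748 mm
M2: 374 × 529 mm
M3: 264 × 374 mm
M4: 187 × 264 mm
M5: 132 × 187 mm
→ matches M4.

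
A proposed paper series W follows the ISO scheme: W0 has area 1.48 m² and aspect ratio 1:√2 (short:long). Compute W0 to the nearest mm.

Let the short side be w mm. Then w · w√2 = 1.48 m² = 1,480,000 mm².
w² = 1,480,000/√2, so w ≈ 1023.0 mm; long side = w√2 ≈ 1446.7 mm.

1023 × 1447 mm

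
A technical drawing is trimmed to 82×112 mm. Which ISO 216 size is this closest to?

Aspect ratio 112/82 ≈ 1.366 (ISO target is √2 ≈ 1.414).
In the C-series (envelope sizes, between A and B): C7 = 81 × 114 mm.
Off by 3 mm total — nearest standard size.

C7 (81 × 114 mm)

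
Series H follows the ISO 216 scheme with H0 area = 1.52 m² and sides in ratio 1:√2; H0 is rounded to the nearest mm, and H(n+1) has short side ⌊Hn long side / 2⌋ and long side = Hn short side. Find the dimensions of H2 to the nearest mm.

Let H0's short side be w mm. w · w√2 = 1.52 m² = 1,520,000 mm², so w ≈ 1036.7 mm and w√2 ≈ 1466.2 mm → H0 = 1037 × 1466 mm.
H1: ⌊1466/2⌋ × 1037 = 733 × 1037 mm
H2: ⌊1037/2⌋ × 733 = 518 × 733 mm

518 × 733 mm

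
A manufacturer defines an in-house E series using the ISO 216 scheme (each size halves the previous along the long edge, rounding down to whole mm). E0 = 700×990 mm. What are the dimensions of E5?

123 × 175 mm

E1: ⌊990/2⌋ × 700 = 495 × 700 mm
E2: ⌊700/2⌋ × 495 = 350 × 495 mm
E3: ⌊495/2⌋ × 350 = 247 × 350 mm
E4: ⌊350/2⌋ × 247 = 175 × 247 mm
E5: ⌊247/2⌋ × 175 = 123 × 175 mm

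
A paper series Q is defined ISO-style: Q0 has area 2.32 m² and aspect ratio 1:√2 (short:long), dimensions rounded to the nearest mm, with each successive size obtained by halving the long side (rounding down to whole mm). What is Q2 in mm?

640 × 905 mm

Let Q0's short side be w mm. w · w√2 = 2.32 m² = 2,320,000 mm², so w ≈ 1280.8 mm and w√2 ≈ 1811.3 mm → Q0 = 1281 × 1811 mm.
Q1: ⌊1811/2⌋ × 1281 = 905 × 1281 mm
Q2: ⌊1281/2⌋ × 905 = 640 × 905 mm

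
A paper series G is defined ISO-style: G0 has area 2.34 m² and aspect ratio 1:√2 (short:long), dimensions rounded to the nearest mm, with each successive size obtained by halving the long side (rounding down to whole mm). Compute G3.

Let G0's short side be w mm. w · w√2 = 2.34 m² = 2,340,000 mm², so w ≈ 1286.3 mm and w√2 ≈ 1819.1 mm → G0 = 1286 × 1819 mm.
G1: ⌊1819/2⌋ × 1286 = 909 × 1286 mm
G2: ⌊1286/2⌋ × 909 = 643 × 909 mm
G3: ⌊909/2⌋ × 643 = 454 × 643 mm

454 × 643 mm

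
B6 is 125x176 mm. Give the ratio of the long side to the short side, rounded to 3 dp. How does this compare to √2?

176 / 125 = 1.408
ISO 216 targets √2 ≈ 1.414; the -0.006 deviation is from mm rounding.

1.408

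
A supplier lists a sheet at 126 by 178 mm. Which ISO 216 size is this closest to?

Aspect ratio 178/126 ≈ 1.413 — close to the ISO √2 ≈ 1.414.
In the B-series (B0 = 1000 × 1414 mm): B6 = 125 × 176 mm.
Off by 3 mm total — nearest standard size.

B6 (125 × 176 mm)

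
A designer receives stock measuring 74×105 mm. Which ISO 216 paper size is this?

Aspect ratio 105/74 ≈ 1.419 — close to the ISO √2 ≈ 1.414.
In the A-series (A0 area = 1 m²): A7 = 74 × 105 mm.

A7 (74 × 105 mm)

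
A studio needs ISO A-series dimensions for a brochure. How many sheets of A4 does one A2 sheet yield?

Each ISO step halves the sheet: 1 × A2 → 2 × A3 → 4 × A4
From A2 to A4 is 2 halving steps: 2^2 = 4.

4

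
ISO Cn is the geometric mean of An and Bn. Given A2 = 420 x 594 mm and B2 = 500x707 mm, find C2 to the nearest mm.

Short side: √(420 · 500) = √210000 ≈ 458.3 → 458 mm
Long side: √(594 · 707) = √419958 ≈ 648.0 → 648 mm

458 × 648 mm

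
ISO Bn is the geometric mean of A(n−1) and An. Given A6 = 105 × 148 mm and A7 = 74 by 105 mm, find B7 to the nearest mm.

Short side: √(105 · 74) = √7770 ≈ 88.1 → 88 mm
Long side: √(148 · 105) = √15540 ≈ 124.7 → 125 mm

88 × 125 mm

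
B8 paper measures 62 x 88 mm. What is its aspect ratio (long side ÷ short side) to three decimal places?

1.419

88 / 62 = 1.419
ISO 216 targets √2 ≈ 1.414; the +0.005 deviation is from mm rounding.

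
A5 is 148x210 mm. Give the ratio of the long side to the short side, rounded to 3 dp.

1.419

210 / 148 = 1.419
ISO 216 targets √2 ≈ 1.414; the +0.005 deviation is from mm rounding.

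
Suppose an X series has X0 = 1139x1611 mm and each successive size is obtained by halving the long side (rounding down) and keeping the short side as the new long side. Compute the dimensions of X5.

201 × 284 mm

X1: ⌊1611/2⌋ × 1139 = 805 × 1139 mm
X2: ⌊1139/2⌋ × 805 = 569 × 805 mm
X3: ⌊805/2⌋ × 569 = 402 × 569 mm
X4: ⌊569/2⌋ × 402 = 284 × 402 mm
X5: ⌊402/2⌋ × 284 = 201 × 284 mm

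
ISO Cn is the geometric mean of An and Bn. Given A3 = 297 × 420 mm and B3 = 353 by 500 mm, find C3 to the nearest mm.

324 × 458 mm

Short side: √(297 · 353) = √104841 ≈ 323.8 → 324 mm
Long side: √(420 · 500) = √210000 ≈ 458.3 → 458 mm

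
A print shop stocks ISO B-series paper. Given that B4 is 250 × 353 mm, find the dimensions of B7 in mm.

88 × 125 mm

B5: ⌊353/2⌋ × 250 = 176 × 250 mm
B6: ⌊250/2⌋ × 176 = 125 × 176 mm
B7: ⌊176/2⌋ × 125 = 88 × 125 mm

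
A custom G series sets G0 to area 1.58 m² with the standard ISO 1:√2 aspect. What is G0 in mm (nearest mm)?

Let the short side be w mm. Then w · w√2 = 1.58 m² = 1,580,000 mm².
w² = 1,580,000/√2, so w ≈ 1057.0 mm; long side = w√2 ≈ 1494.8 mm.

1057 × 1495 mm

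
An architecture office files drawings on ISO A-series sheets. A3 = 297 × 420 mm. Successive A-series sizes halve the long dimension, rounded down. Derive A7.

A4: ⌊420/2⌋ × 297 = 210 × 297 mm
A5: ⌊297/2⌋ × 210 = 148 × 210 mm
A6: ⌊210/2⌋ × 148 = 105 × 148 mm
A7: ⌊148/2⌋ × 105 = 74 × 105 mm

74 × 105 mm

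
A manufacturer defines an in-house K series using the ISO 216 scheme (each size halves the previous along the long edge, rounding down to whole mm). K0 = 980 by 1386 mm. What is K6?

122 × 173 mm

K1: ⌊1386/2⌋ × 980 = 693 × 980 mm
K2: ⌊980/2⌋ × 693 = 490 × 693 mm
K3: ⌊693/2⌋ × 490 = 346 × 490 mm
K4: ⌊490/2⌋ × 346 = 245 × 346 mm
K5: ⌊346/2⌋ × 245 = 173 × 245 mm
K6: ⌊245/2⌋ × 173 = 122 × 173 mm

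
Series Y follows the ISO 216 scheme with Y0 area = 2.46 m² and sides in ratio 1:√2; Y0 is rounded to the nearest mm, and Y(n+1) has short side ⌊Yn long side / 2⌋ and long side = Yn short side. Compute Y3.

Let Y0's short side be w mm. w · w√2 = 2.46 m² = 2,460,000 mm², so w ≈ 1318.9 mm and w√2 ≈ 1865.2 mm → Y0 = 1319 × 1865 mm.
Y1: ⌊1865/2⌋ × 1319 = 932 × 1319 mm
Y2: ⌊1319/2⌋ × 932 = 659 × 932 mm
Y3: ⌊932/2⌋ × 659 = 466 × 659 mm

466 × 659 mm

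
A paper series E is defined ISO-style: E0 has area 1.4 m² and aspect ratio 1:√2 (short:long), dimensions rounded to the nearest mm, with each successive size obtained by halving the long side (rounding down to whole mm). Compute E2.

497 × 703 mm

Let E0's short side be w mm. w · w√2 = 1.4 m² = 1,400,000 mm², so w ≈ 995.0 mm and w√2 ≈ 1407.1 mm → E0 = 995 × 1407 mm.
E1: ⌊1407/2⌋ × 995 = 703 × 995 mm
E2: ⌊995/2⌋ × 703 = 497 × 703 mm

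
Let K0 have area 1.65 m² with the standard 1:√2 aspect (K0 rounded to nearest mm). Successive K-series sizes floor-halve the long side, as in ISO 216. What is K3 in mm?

382 × 540 mm

Let K0's short side be w mm. w · w√2 = 1.65 m² = 1,650,000 mm², so w ≈ 1080.2 mm and w√2 ≈ 1527.6 mm → K0 = 1080 × 1528 mm.
K1: ⌊1528/2⌋ × 1080 = 764 × 1080 mm
K2: ⌊1080/2⌋ × 764 = 540 × 764 mm
K3: ⌊764/2⌋ × 540 = 382 × 540 mm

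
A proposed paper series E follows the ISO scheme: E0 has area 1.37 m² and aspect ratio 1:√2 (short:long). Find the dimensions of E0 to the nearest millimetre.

984 × 1392 mm

Let the short side be w mm. Then w · w√2 = 1.37 m² = 1,370,000 mm².
w² = 1,370,000/√2, so w ≈ 984.2 mm; long side = w√2 ≈ 1391.9 mm.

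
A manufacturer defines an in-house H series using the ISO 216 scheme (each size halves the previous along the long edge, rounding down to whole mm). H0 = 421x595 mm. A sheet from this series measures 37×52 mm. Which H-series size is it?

H0: 421 × 595 mm
H1: 297 × 421 mm
H2: 210 × 297 mm
H3: 148 × 210 mm
H4: 105 × 148 mm
H5: 74 × 105 mm
H6: 52 × 74 mm
H7: 37 × 52 mm
H8: 26 × 37 mm
→ matches H7.

H7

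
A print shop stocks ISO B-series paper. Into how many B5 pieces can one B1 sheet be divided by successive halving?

16

Each ISO step halves the sheet: 1 × B1 → 2 × B2 → 4 × B3 → 8 × B4 → …
From B1 to B5 is 4 halving steps: 2^4 = 16.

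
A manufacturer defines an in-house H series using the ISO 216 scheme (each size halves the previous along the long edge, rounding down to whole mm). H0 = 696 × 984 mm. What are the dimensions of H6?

H1 = 492 × 696 mm (from H0 by 1 halving).
H2: ⌊696/2⌋ × 492 = 348 × 492 mm
H3: ⌊492/2⌋ × 348 = 246 × 348 mm
H4: ⌊348/2⌋ × 246 = 174 × 246 mm
H5: ⌊246/2⌋ × 174 = 123 × 174 mm
H6: ⌊174/2⌋ × 123 = 87 × 123 mm

87 × 123 mm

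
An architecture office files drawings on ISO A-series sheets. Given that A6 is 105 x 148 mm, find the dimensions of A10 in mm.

26 × 37 mm

A7: ⌊148/2⌋ × 105 = 74 × 105 mm
A8: ⌊105/2⌋ × 74 = 52 × 74 mm
A9: ⌊74/2⌋ × 52 = 37 × 52 mm
A10: ⌊52/2⌋ × 37 = 26 × 37 mm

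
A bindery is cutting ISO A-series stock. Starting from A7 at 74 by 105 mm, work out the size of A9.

A8: ⌊105/2⌋ × 74 = 52 × 74 mm
A9: ⌊74/2⌋ × 52 = 37 × 52 mm

37 × 52 mm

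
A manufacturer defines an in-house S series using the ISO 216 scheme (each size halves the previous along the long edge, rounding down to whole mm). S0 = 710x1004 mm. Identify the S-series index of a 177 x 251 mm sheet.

S0: 710 × 1004 mm
S1: 502 × 710 mm
S2: 355 × 502 mm
S3: 251 × 355 mm
S4: 177 × 251 mm
S5: 125 × 177 mm
→ matches S4.

S4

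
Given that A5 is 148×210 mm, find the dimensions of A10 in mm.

A6: ⌊210/2⌋ × 148 = 105 × 148 mm
A7: ⌊148/2⌋ × 105 = 74 × 105 mm
A8: ⌊105/2⌋ × 74 = 52 × 74 mm
A9: ⌊74/2⌋ × 52 = 37 × 52 mm
A10: ⌊52/2⌋ × 37 = 26 × 37 mm

26 × 37 mm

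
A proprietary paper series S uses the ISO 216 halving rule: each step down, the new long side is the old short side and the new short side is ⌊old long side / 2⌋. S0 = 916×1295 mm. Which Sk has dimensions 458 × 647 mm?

S0: 916 × 1295 mm
S1: 647 × 916 mm
S2: 458 × 647 mm
S3: 323 × 458 mm
→ matches S2.

S2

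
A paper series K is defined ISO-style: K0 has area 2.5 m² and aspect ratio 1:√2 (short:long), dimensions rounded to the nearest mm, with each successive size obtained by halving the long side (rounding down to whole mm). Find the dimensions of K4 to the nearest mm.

332 × 470 mm

Let K0's short side be w mm. w · w√2 = 2.5 m² = 2,500,000 mm², so w ≈ 1329.6 mm and w√2 ≈ 1880.3 mm → K0 = 1330 × 1880 mm.
K1: ⌊1880/2⌋ × 1330 = 940 × 1330 mm
K2: ⌊1330/2⌋ × 940 = 665 × 940 mm
K3: ⌊940/2⌋ × 665 = 470 × 665 mm
K4: ⌊665/2⌋ × 470 = 332 × 470 mm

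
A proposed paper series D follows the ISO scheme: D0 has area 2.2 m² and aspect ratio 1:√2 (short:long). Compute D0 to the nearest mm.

1247 × 1764 mm

Let the short side be w mm. Then w · w√2 = 2.2 m² = 2,200,000 mm².
w² = 2,200,000/√2, so w ≈ 1247.3 mm; long side = w√2 ≈ 1763.9 mm.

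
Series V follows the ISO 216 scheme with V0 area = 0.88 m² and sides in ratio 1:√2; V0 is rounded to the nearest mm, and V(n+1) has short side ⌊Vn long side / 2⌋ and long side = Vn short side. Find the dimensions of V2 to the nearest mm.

394 × 558 mm

Let V0's short side be w mm. w · w√2 = 0.88 m² = 880,000 mm², so w ≈ 788.8 mm and w√2 ≈ 1115.6 mm → V0 = 789 × 1116 mm.
V1: ⌊1116/2⌋ × 789 = 558 × 789 mm
V2: ⌊789/2⌋ × 558 = 394 × 558 mm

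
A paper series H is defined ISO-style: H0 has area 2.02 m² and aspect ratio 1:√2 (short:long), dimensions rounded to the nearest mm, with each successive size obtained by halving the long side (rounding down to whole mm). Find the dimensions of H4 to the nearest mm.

298 × 422 mm

Let H0's short side be w mm. w · w√2 = 2.02 m² = 2,020,000 mm², so w ≈ 1195.1 mm and w√2 ≈ 1690.2 mm → H0 = 1195 × 1690 mm.
H1: ⌊1690/2⌋ × 1195 = 845 × 1195 mm
H2: ⌊1195/2⌋ × 845 = 597 × 845 mm
H3: ⌊845/2⌋ × 597 = 422 × 597 mm
H4: ⌊597/2⌋ × 422 = 298 × 422 mm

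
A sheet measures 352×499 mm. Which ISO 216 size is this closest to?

B3 (353 × 500 mm)

Aspect ratio 499/352 ≈ 1.418 — close to the ISO √2 ≈ 1.414.
In the B-series (B0 = 1000 × 1414 mm): B3 = 353 × 500 mm.
Off by 2 mm total — nearest standard size.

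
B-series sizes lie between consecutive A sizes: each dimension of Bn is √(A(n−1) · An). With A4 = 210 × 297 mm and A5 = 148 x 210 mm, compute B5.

Short side: √(210 · 148) = √31080 ≈ 176.3 → 176 mm
Long side: √(297 · 210) = √62370 ≈ 249.7 → 250 mm

176 × 250 mm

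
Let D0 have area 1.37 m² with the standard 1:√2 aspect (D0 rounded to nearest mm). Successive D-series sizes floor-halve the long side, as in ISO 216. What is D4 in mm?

246 × 348 mm

Let D0's short side be w mm. w · w√2 = 1.37 m² = 1,370,000 mm², so w ≈ 984.2 mm and w√2 ≈ 1391.9 mm → D0 = 984 × 1392 mm.
D1: ⌊1392/2⌋ × 984 = 696 × 984 mm
D2: ⌊984/2⌋ × 696 = 492 × 696 mm
D3: ⌊696/2⌋ × 492 = 348 × 492 mm
D4: ⌊492/2⌋ × 348 = 246 × 348 mm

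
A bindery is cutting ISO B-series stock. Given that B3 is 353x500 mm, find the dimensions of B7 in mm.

88 × 125 mm

B4: ⌊500/2⌋ × 353 = 250 × 353 mm
B5: ⌊353/2⌋ × 250 = 176 × 250 mm
B6: ⌊250/2⌋ × 176 = 125 × 176 mm
B7: ⌊176/2⌋ × 125 = 88 × 125 mm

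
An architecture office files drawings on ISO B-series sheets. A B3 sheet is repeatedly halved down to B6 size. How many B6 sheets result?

8

B3 = 353 × 500 mm; B6 = 125 × 176 mm.
Each halving step doubles the count; 3 steps from B3 to B6.
2^3 = 8.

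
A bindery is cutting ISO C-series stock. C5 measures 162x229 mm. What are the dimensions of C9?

C6: ⌊229/2⌋ × 162 = 114 × 162 mm
C7: ⌊162/2⌋ × 114 = 81 × 114 mm
C8: ⌊114/2⌋ × 81 = 57 × 81 mm
C9: ⌊81/2⌋ × 57 = 40 × 57 mm

40 × 57 mm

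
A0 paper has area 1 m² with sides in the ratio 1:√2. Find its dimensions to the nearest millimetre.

841 × 1189 mm

Let the short side be w mm. Then the long side is w√2 and w · w√2 = 10⁶ mm².
w² = 10⁶/√2, so w = 1000 / 2^(1/4) ≈ 840.9 mm; long side = 1000 · 2^(1/4) ≈ 1189.2 mm.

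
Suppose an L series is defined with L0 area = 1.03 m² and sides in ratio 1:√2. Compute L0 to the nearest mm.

Let the short side be w mm. Then w · w√2 = 1.03 m² = 1,030,000 mm².
w² = 1,030,000/√2, so w ≈ 853.4 mm; long side = w√2 ≈ 1206.9 mm.

853 × 1207 mm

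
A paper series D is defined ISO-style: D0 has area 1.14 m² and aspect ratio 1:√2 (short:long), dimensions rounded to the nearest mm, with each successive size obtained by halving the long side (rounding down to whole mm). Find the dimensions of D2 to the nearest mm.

449 × 635 mm

Let D0's short side be w mm. w · w√2 = 1.14 m² = 1,140,000 mm², so w ≈ 897.8 mm and w√2 ≈ 1269.7 mm → D0 = 898 × 1270 mm.
D1: ⌊1270/2⌋ × 898 = 635 × 898 mm
D2: ⌊898/2⌋ × 635 = 449 × 635 mm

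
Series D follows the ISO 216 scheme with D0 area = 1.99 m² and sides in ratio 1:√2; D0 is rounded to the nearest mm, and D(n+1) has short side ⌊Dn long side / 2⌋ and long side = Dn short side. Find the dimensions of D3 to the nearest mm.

419 × 593 mm

Let D0's short side be w mm. w · w√2 = 1.99 m² = 1,990,000 mm², so w ≈ 1186.2 mm and w√2 ≈ 1677.6 mm → D0 = 1186 × 1678 mm.
D1: ⌊1678/2⌋ × 1186 = 839 × 1186 mm
D2: ⌊1186/2⌋ × 839 = 593 × 839 mm
D3: ⌊839/2⌋ × 593 = 419 × 593 mm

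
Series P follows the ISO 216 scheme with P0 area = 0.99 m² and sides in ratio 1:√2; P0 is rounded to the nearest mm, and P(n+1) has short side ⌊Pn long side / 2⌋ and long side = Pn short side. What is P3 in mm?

Let P0's short side be w mm. w · w√2 = 0.99 m² = 990,000 mm², so w ≈ 836.7 mm and w√2 ≈ 1183.2 mm → P0 = 837 × 1183 mm.
P1: ⌊1183/2⌋ × 837 = 591 × 837 mm
P2: ⌊837/2⌋ × 591 = 418 × 591 mm
P3: ⌊591/2⌋ × 418 = 295 × 418 mm

295 × 418 mm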